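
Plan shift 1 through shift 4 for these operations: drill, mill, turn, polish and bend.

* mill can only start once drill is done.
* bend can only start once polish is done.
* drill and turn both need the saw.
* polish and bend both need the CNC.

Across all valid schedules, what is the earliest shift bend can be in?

Precedence pushes bend to at least shift 2.
bend at shift 2 is achievable: mill -> shift 2; polish -> shift 1; bend -> shift 2; drill -> shift 1; turn -> shift 2.

shift 2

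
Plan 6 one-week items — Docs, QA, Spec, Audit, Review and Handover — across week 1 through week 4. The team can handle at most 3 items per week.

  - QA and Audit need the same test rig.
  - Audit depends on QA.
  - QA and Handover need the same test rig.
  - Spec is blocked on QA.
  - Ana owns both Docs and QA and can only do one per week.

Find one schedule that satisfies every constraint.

Review in week 1; QA in week 1; Handover in week 3; Audit in week 2; Spec in week 2; Docs in week 2

Checking: QA(week 1) before Spec(week 2); QA(week 1) before Audit(week 2); Docs(week 2) != QA(week 1); QA(week 1) != Audit(week 2); QA(week 1) != Handover(week 3); max 3 per week (cap 3).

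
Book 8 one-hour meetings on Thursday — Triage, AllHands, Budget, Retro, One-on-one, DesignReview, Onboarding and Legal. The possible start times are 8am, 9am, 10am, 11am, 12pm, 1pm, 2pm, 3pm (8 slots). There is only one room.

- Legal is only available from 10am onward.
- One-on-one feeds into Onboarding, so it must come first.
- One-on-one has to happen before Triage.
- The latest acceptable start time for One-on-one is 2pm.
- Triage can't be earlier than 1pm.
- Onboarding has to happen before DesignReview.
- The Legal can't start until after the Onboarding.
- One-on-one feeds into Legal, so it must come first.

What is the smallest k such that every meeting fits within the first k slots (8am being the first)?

8 slots

The precedence chain requires at least 3 distinct slots.
With at most 1 per slot and 8 meetings, at least 8 slots are needed.
Triage can't be placed before 1pm — that is slot 6 counting from 8am — so the schedule must run through at least 6 slots.
8 works (last occupied slot: 3pm): for example Budget in 2pm; One-on-one in 8am; Legal in 10am; Onboarding in 9am; DesignReview in 11am; Retro in 3pm; AllHands in 12pm; Triage in 1pm.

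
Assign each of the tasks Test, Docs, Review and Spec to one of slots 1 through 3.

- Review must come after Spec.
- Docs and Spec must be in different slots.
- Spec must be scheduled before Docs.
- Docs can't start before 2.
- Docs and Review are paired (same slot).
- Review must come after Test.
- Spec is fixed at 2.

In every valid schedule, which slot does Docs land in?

3

Docs's window is 2–3.
Spec is fixed at 2, and Docs can't share a slot with Spec.
So Docs must be 3.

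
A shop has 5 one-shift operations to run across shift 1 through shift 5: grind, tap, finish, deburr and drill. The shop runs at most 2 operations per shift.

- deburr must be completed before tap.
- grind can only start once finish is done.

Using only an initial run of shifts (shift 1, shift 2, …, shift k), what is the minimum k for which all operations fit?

The precedence chain requires at least 2 distinct shifts.
With at most 2 per shift and 5 operations, at least 3 shifts are needed.
3 works (last occupied shift: shift 3): for example tap in shift 2; finish in shift 1; deburr in shift 1; drill in shift 3; grind in shift 2.

3 shifts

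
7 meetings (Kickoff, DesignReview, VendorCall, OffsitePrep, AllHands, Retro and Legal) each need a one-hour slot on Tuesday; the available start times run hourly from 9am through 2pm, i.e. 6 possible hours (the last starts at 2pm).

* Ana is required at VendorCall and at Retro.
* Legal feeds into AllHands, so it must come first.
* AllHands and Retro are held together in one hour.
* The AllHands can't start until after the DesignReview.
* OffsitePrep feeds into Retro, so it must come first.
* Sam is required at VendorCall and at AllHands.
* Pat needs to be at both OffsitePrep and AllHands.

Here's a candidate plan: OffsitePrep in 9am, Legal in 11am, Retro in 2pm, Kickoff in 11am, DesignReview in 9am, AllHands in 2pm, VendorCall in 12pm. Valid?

OffsitePrep feeds into Retro, so it must come first — holds.
The AllHands can't start until after the DesignReview — holds.
Legal feeds into AllHands, so it must come first — holds.
Ana is required at VendorCall and at Retro — holds.
Pat needs to be at both OffsitePrep and AllHands — holds.
AllHands and Retro are held together in one hour — holds.
Sam is required at VendorCall and at AllHands — holds.

Yes, all constraints hold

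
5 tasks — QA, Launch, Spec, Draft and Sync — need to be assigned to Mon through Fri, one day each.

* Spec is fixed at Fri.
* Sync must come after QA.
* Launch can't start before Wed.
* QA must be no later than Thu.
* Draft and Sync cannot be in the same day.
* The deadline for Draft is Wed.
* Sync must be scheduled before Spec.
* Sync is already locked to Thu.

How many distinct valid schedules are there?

27

Splitting on QA: it can be Mon (9), Tue (9), Wed (9). Listing each branch's schedules as (Launch, Spec, Draft, Sync):
QA=Mon: (Wed,Fri,Mon,Thu) (Wed,Fri,Tue,Thu) (Wed,Fri,Wed,Thu) (Thu,Fri,Mon,Thu) (Thu,Fri,Tue,Thu) (Thu,Fri,Wed,Thu) (Fri,Fri,Mon,Thu) (Fri,Fri,Tue,Thu) (Fri,Fri,Wed,Thu) — 9.
QA=Tue: (Wed,Fri,Mon,Thu) (Wed,Fri,Tue,Thu) (Wed,Fri,Wed,Thu) (Thu,Fri,Mon,Thu) (Thu,Fri,Tue,Thu) (Thu,Fri,Wed,Thu) (Fri,Fri,Mon,Thu) (Fri,Fri,Tue,Thu) (Fri,Fri,Wed,Thu) — 9.
QA=Wed: (Wed,Fri,Mon,Thu) (Wed,Fri,Tue,Thu) (Wed,Fri,Wed,Thu) (Thu,Fri,Mon,Thu) (Thu,Fri,Tue,Thu) (Thu,Fri,Wed,Thu) (Fri,Fri,Mon,Thu) (Fri,Fri,Tue,Thu) (Fri,Fri,Wed,Thu) — 9.
Summing: 9 + 9 + 9 = 27.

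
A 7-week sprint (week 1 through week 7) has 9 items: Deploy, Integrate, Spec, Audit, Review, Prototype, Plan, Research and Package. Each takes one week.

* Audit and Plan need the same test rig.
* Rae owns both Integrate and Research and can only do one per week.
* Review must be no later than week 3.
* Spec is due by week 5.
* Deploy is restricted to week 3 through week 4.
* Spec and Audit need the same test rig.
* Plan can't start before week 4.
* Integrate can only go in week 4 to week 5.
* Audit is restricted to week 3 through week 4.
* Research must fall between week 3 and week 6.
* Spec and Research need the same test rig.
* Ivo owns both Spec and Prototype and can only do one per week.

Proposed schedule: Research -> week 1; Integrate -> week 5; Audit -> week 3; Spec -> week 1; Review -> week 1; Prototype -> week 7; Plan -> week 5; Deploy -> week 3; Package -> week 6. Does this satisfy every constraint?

No — it violates: Spec and Research need the same test rig

Spec is due by week 5 — holds.
Spec and Audit need the same test rig — holds.
Ivo owns both Spec and Prototype and can only do one per week — holds.
Integrate can only go in week 4 to week 5 — holds.
Rae owns both Integrate and Research and can only do one per week — holds.
Plan can't start before week 4 — holds.
Deploy is restricted to week 3 through week 4 — holds.
Spec and Research need the same test rig — violated.
Audit is restricted to week 3 through week 4 — holds.
Audit and Plan need the same test rig — holds.
Review must be no later than week 3 — holds.
Research must fall between week 3 and week 6 — violated.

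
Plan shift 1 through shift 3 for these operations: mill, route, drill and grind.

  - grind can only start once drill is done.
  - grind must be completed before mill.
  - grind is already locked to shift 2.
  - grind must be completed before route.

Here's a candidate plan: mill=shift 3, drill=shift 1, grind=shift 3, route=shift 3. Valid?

grind must be completed before route — violated.
grind must be completed before mill — violated.
grind can only start once drill is done — holds.
grind is already locked to shift 2 — violated.

Invalid. grind is already locked to shift 2.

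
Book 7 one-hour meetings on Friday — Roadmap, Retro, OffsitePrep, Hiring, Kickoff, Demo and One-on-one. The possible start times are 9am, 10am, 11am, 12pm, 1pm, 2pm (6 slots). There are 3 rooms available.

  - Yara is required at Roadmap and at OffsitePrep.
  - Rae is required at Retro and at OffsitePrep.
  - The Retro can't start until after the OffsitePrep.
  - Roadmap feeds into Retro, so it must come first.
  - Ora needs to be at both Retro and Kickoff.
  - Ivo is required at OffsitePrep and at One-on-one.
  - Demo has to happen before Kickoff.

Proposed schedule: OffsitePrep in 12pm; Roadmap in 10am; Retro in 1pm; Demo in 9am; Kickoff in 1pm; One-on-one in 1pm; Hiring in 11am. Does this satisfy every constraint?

Invalid. Ora needs to be at both Retro and Kickoff.

Rae is required at Retro and at OffsitePrep — holds.
Yara is required at Roadmap and at OffsitePrep — holds.
There are 3 rooms available — holds.
The Retro can't start until after the OffsitePrep — holds.
Ivo is required at OffsitePrep and at One-on-one — holds.
Roadmap feeds into Retro, so it must come first — holds.
Demo has to happen before Kickoff — holds.
Ora needs to be at both Retro and Kickoff — violated.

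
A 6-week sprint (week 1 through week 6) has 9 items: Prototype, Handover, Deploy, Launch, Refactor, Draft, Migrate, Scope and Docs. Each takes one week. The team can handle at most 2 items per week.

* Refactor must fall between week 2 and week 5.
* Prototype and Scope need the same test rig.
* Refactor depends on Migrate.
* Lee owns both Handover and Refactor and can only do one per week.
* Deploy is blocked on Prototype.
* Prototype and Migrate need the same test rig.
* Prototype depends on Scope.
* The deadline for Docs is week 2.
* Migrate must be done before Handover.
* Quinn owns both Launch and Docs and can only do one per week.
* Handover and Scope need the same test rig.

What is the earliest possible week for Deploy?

Precedence pushes Deploy to at least week 3.
Deploy at week 3 is achievable: Prototype -> week 2, Handover -> week 5, Deploy -> week 3, Docs -> week 1, Draft -> week 4, Launch -> week 2, Refactor -> week 4, Scope -> week 1, Migrate -> week 3.

week 3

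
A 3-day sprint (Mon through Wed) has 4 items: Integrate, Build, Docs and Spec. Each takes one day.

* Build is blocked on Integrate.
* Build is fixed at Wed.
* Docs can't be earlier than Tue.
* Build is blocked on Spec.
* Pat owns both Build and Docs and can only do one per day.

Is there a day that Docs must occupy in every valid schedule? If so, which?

Tue

Docs's window is Tue–Wed.
Build is fixed at Wed, and Docs can't share a day with Build.
So Docs must be Tue.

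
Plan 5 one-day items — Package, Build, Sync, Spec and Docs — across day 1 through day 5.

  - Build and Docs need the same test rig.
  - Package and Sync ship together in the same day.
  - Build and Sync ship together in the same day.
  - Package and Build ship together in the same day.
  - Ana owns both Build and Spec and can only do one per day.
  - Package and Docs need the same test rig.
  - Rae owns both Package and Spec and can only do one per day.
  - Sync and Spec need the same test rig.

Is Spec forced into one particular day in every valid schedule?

No

Spec can be day 1 (e.g. Spec in day 1, Build in day 2, Package in day 2, Docs in day 1, Sync in day 2) or day 2 (e.g. Spec in day 2; Sync in day 1; Docs in day 2; Package in day 1; Build in day 1).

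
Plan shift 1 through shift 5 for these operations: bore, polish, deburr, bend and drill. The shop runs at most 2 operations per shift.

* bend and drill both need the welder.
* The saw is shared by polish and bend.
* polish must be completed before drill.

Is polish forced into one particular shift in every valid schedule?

polish can be shift 1 (e.g. bend in shift 3; bore in shift 1; deburr in shift 2; drill in shift 2; polish in shift 1) or shift 2 (e.g. drill=shift 3; polish=shift 2; deburr=shift 1; bore=shift 1; bend=shift 4).

No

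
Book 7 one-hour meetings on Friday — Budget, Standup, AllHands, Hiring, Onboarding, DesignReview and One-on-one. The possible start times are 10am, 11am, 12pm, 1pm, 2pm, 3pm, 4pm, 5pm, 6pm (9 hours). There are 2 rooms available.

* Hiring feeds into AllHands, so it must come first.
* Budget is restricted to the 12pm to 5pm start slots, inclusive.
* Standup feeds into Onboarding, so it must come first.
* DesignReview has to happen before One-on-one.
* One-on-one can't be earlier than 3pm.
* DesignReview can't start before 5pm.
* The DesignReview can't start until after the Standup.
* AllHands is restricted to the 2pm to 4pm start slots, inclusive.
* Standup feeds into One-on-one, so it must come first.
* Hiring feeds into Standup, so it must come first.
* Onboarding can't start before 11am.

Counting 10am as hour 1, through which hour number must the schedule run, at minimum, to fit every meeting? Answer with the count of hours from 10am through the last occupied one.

The precedence chain requires at least 4 distinct hours.
With at most 2 per hour and 7 meetings, at least 4 hours are needed.
Propagating the time windows through the other constraints, One-on-one can't land before 6pm — that is hour 9 counting from 10am — so the schedule must run through at least 9 hours.
9 works (last occupied hour: 6pm): for example DesignReview -> 5pm; One-on-one -> 6pm; Onboarding -> 12pm; Budget -> 12pm; Standup -> 11am; AllHands -> 2pm; Hiring -> 10am.

9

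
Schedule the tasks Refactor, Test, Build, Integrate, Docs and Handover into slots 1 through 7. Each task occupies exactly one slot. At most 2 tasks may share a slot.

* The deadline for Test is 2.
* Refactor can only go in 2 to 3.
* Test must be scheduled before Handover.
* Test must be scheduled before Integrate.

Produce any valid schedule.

Docs -> 3; Integrate -> 2; Build -> 1; Test -> 1; Handover -> 3; Refactor -> 2

Checking: Test(1) before Integrate(2); Test(1) before Handover(3); Refactor=2 in [2,3]; Test=1 in [1,2]; max 2 per slot (cap 2).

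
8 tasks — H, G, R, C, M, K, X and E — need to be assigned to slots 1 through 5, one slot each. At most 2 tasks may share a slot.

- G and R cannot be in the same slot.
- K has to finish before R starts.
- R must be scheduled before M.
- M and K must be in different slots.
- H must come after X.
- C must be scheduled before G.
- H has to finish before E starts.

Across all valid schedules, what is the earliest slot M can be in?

3

Precedence pushes M to at least 3.
M at 3 is achievable: R=2, G=4, H=2, E=4, X=1, K=1, M=3, C=3.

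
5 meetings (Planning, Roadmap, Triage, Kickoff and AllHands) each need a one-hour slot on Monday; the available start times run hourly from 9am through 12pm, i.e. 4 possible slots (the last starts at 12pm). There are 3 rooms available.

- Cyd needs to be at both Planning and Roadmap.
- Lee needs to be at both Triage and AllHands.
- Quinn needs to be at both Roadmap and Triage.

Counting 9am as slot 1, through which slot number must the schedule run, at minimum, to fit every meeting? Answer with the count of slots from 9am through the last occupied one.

With at most 3 per slot and 5 meetings, at least 2 slots are needed.
2 works (last occupied slot: 10am): for example Planning=9am; Roadmap=10am; Triage=9am; Kickoff=9am; AllHands=10am.

2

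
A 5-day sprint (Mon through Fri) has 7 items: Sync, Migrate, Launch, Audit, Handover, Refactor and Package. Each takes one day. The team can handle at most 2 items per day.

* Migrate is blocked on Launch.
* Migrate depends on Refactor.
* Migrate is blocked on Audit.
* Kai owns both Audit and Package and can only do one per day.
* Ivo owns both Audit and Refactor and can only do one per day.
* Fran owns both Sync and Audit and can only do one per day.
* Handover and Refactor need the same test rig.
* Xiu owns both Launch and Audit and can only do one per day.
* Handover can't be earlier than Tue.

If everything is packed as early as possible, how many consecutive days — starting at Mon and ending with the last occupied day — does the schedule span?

The precedence chain requires at least 2 distinct days.
With at most 2 per day and 7 work items, at least 4 days are needed.
4 works (last occupied day: Thu): for example Launch in Mon, Sync in Wed, Handover in Tue, Audit in Tue, Refactor in Mon, Migrate in Wed, Package in Thu.

4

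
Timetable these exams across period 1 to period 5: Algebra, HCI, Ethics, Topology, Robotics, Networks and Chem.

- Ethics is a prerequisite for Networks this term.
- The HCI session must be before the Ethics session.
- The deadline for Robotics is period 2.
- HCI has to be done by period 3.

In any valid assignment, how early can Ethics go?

period 2

Precedence pushes Ethics to at least period 2; downstream work caps Ethics at period 4.
Ethics at period 2 is achievable: Chem -> period 1, Algebra -> period 1, HCI -> period 1, Networks -> period 3, Robotics -> period 1, Ethics -> period 2, Topology -> period 1.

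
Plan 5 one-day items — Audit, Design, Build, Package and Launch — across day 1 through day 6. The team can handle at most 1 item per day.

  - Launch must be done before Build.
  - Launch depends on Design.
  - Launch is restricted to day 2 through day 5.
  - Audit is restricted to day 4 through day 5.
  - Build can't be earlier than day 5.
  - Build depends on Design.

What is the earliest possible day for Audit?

day 4

Audit is available from day 4; Audit's own window allows nothing later than day 5.
Audit at day 4 is achievable: Package=day 3; Build=day 5; Design=day 1; Launch=day 2; Audit=day 4.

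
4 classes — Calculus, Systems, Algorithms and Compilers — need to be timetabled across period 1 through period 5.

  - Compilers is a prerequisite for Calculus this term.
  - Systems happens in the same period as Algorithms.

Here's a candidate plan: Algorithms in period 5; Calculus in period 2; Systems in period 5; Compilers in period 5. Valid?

Systems happens in the same period as Algorithms — holds.
Compilers is a prerequisite for Calculus this term — violated.

No. Compilers is a prerequisite for Calculus this term is not satisfied.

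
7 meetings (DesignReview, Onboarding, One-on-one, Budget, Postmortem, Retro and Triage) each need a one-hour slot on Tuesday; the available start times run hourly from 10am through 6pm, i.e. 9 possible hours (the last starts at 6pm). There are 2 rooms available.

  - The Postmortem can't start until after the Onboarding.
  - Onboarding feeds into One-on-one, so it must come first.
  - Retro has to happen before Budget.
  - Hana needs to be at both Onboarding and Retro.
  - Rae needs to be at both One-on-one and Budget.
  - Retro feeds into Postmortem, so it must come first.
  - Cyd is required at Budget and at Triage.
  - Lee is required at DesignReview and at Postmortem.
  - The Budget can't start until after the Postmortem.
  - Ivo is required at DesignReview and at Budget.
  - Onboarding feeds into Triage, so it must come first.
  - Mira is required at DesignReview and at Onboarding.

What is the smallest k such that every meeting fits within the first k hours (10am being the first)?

5

The precedence chain requires at least 3 distinct hours.
With at most 2 per hour and 7 meetings, at least 4 hours are needed.
Could 4 hours be enough, i.e. nothing placed later than 1pm? First, Postmortem must come after Onboarding (at 10am or later) → {11am, 12pm, 1pm}; Onboarding must come before Postmortem (at 1pm or earlier) → {10am, 11am, 12pm}; One-on-one must come after Onboarding (at 10am or later) → {11am, 12pm, 1pm}; Budget must come after Postmortem (at 11am or later) → {12pm, 1pm}; Postmortem must come before Budget (at 1pm or earlier) → {11am, 12pm}; Triage must come after Onboarding (at 10am or later) → {11am, 12pm, 1pm}; Retro must come before Budget (at 1pm or earlier) → {10am, 11am, 12pm}; Retro must come before Postmortem (at 12pm or earlier) → {10am, 11am}; Onboarding must come before Postmortem (at 12pm or earlier) → {10am, 11am}. Onboarding could then only be at {10am, 11am}; try each:
- suppose Onboarding is at 10am; Retro can't share with Onboarding (10am) → {11am}; DesignReview can't share with Onboarding (10am) → {11am, 12pm, 1pm}; Postmortem must come after Retro (at 11am or later) → {12pm}; DesignReview can't share with Postmortem (12pm) → {11am, 1pm}; Budget must come after Postmortem (at 12pm or later) → {1pm}; DesignReview can't share with Budget (1pm) → {11am}; Triage can't share with Budget (1pm) → {11am, 12pm}; One-on-one can't share with Budget (1pm) → {11am, 12pm}; One-on-one can't use 11am, already full with DesignReview and Retro (limit 2) → {12pm}; Triage can't use 11am, already full with DesignReview and Retro (limit 2) → {12pm}; that puts One-on-one, Postmortem and Triage all in 12pm — more than 2 per hour.
- suppose Onboarding is at 11am; Postmortem must come after Onboarding (at 11am or later) → {12pm}; One-on-one must come after Onboarding (at 11am or later) → {12pm, 1pm}; Budget must come after Postmortem (at 12pm or later) → {1pm}; Triage must come after Onboarding (at 11am or later) → {12pm, 1pm}; Triage can't share with Budget (1pm) → {12pm}; One-on-one can't share with Budget (1pm) → {12pm}; that puts One-on-one, Postmortem and Triage all in 12pm — more than 2 per hour.
Every option fails, so 4 hours is not enough.
5 works (last occupied hour: 2pm): for example Budget in 1pm; Onboarding in 10am; Triage in 12pm; Retro in 11am; Postmortem in 12pm; DesignReview in 2pm; One-on-one in 11am.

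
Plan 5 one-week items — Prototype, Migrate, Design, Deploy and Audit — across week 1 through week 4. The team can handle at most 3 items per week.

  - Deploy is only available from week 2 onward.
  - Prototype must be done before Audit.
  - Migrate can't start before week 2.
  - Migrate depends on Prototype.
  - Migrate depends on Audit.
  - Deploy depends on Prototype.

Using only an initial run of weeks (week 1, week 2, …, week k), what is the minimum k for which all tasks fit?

The precedence chain requires at least 3 distinct weeks.
With at most 3 per week and 5 tasks, at least 2 weeks are needed.
3 works (last occupied week: week 3): for example Design -> week 1, Deploy -> week 2, Prototype -> week 1, Migrate -> week 3, Audit -> week 2.

3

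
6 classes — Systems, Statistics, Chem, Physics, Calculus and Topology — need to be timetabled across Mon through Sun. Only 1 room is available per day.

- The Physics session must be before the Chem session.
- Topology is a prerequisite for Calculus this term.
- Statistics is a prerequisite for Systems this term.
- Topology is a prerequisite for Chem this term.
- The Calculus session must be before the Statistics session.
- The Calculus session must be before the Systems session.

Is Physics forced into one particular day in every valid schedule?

No

Physics can be Mon (e.g. Statistics in Thu, Chem in Sat, Calculus in Wed, Topology in Tue, Systems in Fri, Physics in Mon) or Tue (e.g. Systems in Fri; Chem in Sat; Topology in Mon; Statistics in Thu; Physics in Tue; Calculus in Wed).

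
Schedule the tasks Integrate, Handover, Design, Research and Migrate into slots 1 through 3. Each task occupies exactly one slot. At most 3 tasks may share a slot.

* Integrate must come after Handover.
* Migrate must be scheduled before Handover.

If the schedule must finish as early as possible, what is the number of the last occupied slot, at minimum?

slot 3

The precedence chain requires at least 3 distinct slots.
With at most 3 per slot and 5 tasks, at least 2 slots are needed.
3 works (last occupied slot: 3): for example Handover=2; Migrate=1; Research=1; Integrate=3; Design=1.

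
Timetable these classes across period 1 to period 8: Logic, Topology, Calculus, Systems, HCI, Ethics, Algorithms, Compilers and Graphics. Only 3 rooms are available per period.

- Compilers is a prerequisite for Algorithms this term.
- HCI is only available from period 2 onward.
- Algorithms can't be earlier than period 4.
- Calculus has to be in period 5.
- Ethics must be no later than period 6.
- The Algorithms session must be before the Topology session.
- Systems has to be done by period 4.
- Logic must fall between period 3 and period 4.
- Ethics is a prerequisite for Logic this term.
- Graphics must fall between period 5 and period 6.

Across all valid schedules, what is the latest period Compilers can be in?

Downstream work caps Compilers at period 6.
Compilers at period 6 is achievable: Logic -> period 3, HCI -> period 2, Algorithms -> period 7, Ethics -> period 1, Calculus -> period 5, Systems -> period 1, Compilers -> period 6, Graphics -> period 5, Topology -> period 8.

period 6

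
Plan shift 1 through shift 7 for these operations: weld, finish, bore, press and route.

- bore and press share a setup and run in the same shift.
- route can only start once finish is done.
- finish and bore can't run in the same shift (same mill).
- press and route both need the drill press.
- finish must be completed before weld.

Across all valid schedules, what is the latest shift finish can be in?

shift 6

Downstream work caps finish at shift 6.
finish at shift 6 is achievable: bore in shift 1; route in shift 7; weld in shift 7; press in shift 1; finish in shift 6.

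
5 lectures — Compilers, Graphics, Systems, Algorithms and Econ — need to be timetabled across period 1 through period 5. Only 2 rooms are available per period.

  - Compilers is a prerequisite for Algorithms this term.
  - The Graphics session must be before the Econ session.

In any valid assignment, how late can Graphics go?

Downstream work caps Graphics at period 4.
Graphics at period 4 is achievable: Econ in period 5; Compilers in period 1; Algorithms in period 2; Systems in period 1; Graphics in period 4.

period 4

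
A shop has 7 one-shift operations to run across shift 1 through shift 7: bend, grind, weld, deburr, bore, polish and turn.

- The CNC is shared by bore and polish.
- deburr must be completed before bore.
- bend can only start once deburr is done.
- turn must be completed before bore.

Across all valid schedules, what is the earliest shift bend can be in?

shift 2

Precedence pushes bend to at least shift 2.
bend at shift 2 is achievable: turn in shift 1; grind in shift 1; deburr in shift 1; bend in shift 2; polish in shift 1; bore in shift 2; weld in shift 1.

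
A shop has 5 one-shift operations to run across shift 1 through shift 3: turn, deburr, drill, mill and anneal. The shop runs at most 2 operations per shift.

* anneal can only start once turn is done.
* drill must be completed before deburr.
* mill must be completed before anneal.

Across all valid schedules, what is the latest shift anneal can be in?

shift 3

Precedence pushes anneal to at least shift 2.
anneal at shift 3 is achievable: deburr=shift 2; turn=shift 1; anneal=shift 3; mill=shift 2; drill=shift 1.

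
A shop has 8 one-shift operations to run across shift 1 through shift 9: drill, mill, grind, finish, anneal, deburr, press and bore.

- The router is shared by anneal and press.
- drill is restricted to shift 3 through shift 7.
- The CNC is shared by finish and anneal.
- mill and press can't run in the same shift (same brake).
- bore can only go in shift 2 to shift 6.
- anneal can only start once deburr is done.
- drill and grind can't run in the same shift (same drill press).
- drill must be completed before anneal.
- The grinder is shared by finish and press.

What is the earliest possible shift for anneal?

Precedence pushes anneal to at least shift 4.
anneal at shift 4 is achievable: mill=shift 1; finish=shift 1; bore=shift 2; press=shift 2; grind=shift 1; deburr=shift 1; anneal=shift 4; drill=shift 3.

shift 4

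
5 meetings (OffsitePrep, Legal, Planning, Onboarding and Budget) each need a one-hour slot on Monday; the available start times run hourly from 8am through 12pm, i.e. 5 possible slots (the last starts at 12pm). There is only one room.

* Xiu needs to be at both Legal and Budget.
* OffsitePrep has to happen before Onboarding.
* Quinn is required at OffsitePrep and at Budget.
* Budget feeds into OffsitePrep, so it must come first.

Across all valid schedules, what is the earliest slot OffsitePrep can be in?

Precedence pushes OffsitePrep to at least 9am; downstream work caps OffsitePrep at 11am.
OffsitePrep at 9am is achievable: Legal -> 11am; Planning -> 12pm; Onboarding -> 10am; OffsitePrep -> 9am; Budget -> 8am.

9am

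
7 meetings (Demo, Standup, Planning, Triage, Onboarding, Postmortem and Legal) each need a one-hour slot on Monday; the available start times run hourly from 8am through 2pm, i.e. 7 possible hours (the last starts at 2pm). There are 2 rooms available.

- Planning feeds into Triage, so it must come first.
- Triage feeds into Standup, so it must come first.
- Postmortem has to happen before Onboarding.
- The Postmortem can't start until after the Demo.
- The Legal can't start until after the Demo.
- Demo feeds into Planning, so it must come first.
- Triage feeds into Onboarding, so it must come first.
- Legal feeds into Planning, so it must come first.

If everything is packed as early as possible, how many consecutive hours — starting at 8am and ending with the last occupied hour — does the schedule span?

5 hours

The precedence chain requires at least 5 distinct hours.
With at most 2 per hour and 7 meetings, at least 4 hours are needed.
5 works (last occupied hour: 12pm): for example Postmortem=9am, Demo=8am, Triage=11am, Onboarding=12pm, Standup=12pm, Planning=10am, Legal=9am.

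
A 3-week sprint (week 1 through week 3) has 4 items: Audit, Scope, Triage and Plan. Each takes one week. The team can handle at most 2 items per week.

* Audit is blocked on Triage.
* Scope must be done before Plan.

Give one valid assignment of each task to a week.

Triage=week 1; Audit=week 2; Plan=week 2; Scope=week 1

Checking: Triage(week 1) before Audit(week 2); Scope(week 1) before Plan(week 2); max 2 per week (cap 2).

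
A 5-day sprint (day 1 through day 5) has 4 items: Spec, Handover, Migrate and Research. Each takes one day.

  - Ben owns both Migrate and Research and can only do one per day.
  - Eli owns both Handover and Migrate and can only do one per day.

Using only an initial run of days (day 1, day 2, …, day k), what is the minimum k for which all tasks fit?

Could 1 day be enough, i.e. nothing placed later than day 1? No: Migrate can't share with Handover (day 1) → nothing is left.
So 1 day is not enough.
2 works (last occupied day: day 2): for example Migrate=day 2; Handover=day 1; Research=day 1; Spec=day 1.

2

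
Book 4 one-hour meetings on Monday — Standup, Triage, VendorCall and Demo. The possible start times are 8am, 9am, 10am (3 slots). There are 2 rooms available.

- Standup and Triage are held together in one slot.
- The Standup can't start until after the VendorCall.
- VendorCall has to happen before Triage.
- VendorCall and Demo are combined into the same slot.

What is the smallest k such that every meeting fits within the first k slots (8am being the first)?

2 slots

The precedence chain requires at least 2 distinct slots.
With at most 2 per slot and 4 meetings, at least 2 slots are needed.
2 works (last occupied slot: 9am): for example VendorCall -> 8am; Triage -> 9am; Demo -> 8am; Standup -> 9am.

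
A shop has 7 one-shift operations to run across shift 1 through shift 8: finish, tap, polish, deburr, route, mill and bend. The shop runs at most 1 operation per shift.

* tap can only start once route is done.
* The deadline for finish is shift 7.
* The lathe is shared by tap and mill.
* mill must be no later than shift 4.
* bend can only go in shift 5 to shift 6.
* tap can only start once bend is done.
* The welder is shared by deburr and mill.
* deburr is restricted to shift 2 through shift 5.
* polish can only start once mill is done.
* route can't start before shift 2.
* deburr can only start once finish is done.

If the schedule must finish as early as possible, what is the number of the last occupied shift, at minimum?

The precedence chain requires at least 2 distinct shifts.
With at most 1 per shift and 7 operations, at least 7 shifts are needed.
Propagating the time windows through the other constraints, tap can't land before shift 6, so the schedule must run through at least shift 6.
7 works (last occupied shift: shift 7): for example mill -> shift 3; tap -> shift 6; finish -> shift 1; bend -> shift 5; route -> shift 4; polish -> shift 7; deburr -> shift 2.

7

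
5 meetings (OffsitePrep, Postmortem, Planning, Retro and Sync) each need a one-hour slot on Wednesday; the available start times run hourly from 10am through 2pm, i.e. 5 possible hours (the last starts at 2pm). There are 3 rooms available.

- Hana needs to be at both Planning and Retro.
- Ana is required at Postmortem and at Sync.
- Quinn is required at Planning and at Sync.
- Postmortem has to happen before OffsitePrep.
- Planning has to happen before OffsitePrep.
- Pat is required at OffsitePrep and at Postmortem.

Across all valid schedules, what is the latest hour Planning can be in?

Downstream work caps Planning at 1pm.
Planning at 1pm is achievable: Retro in 10am, Planning in 1pm, Postmortem in 10am, Sync in 11am, OffsitePrep in 2pm.

1pm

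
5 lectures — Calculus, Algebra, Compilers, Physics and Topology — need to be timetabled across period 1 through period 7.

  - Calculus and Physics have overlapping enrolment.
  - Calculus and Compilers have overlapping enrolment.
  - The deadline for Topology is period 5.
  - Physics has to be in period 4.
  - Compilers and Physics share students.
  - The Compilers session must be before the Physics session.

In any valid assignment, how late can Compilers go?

period 3

Downstream work caps Compilers at period 3.
Compilers at period 3 is achievable: Physics -> period 4, Topology -> period 1, Algebra -> period 1, Compilers -> period 3, Calculus -> period 1.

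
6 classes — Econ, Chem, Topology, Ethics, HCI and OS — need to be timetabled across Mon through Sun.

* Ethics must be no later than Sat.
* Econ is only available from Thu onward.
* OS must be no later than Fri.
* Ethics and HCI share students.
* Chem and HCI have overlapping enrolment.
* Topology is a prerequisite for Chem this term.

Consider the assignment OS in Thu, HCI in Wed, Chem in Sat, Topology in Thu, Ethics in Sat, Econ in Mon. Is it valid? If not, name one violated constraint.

Ethics must be no later than Sat — holds.
Chem and HCI have overlapping enrolment — holds.
Econ is only available from Thu onward — violated.
Ethics and HCI share students — holds.
OS must be no later than Fri — holds.
Topology is a prerequisite for Chem this term — holds.

No — it violates: Econ is only available from Thu onward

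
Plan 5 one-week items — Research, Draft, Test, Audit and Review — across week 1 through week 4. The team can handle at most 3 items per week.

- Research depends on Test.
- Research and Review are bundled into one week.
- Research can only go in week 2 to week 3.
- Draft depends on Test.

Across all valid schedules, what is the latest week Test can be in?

Downstream work caps Test at week 2.
Test at week 2 is achievable: Test -> week 2; Review -> week 3; Draft -> week 3; Research -> week 3; Audit -> week 1.

week 2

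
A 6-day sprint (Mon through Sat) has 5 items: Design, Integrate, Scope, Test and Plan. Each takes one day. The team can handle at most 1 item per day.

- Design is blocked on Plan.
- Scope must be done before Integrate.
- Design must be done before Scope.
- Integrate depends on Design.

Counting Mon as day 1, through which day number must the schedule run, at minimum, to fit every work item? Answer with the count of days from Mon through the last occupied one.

The precedence chain requires at least 4 distinct days.
With at most 1 per day and 5 work items, at least 5 days are needed.
5 works (last occupied day: Fri): for example Plan in Mon; Test in Fri; Scope in Wed; Integrate in Thu; Design in Tue.

5 days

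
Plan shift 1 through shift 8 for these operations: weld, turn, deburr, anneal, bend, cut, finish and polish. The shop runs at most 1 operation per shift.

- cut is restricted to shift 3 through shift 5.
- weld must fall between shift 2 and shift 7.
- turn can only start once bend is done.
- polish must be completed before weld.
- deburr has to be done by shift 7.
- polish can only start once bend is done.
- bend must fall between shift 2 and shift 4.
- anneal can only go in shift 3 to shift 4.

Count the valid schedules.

Splitting on weld: it can be shift 6 (12), shift 7 (28). Listing each branch's schedules as (turn, deburr, anneal, bend, cut, finish, polish) by shift number:
weld=shift 6: (7,1,3,2,4,8,5) (7,1,3,2,5,8,4) (7,1,4,2,3,8,5) (7,1,4,2,5,8,3) (8,1,3,2,4,7,5) (8,1,3,2,5,7,4) (8,1,4,2,3,7,5) (8,1,4,2,5,7,3) (8,7,3,2,4,1,5) (8,7,3,2,5,1,4) (8,7,4,2,3,1,5) (8,7,4,2,5,1,3) — 12.
weld=shift 7: (3,1,4,2,5,8,6) (4,1,3,2,5,8,6) (5,1,3,2,4,8,6) (5,1,4,2,3,8,6) (6,1,3,2,4,8,5) (6,1,3,2,5,8,4) (6,1,4,2,3,8,5) (6,1,4,2,5,8,3) (8,1,3,2,4,5,6) (8,1,3,2,4,6,5) (8,1,3,2,5,4,6) (8,1,3,2,5,6,4) (8,1,3,4,5,2,6) (8,1,4,2,3,5,6) (8,1,4,2,3,6,5) (8,1,4,2,5,3,6) (8,1,4,2,5,6,3) (8,1,4,3,5,2,6) (8,2,3,4,5,1,6) (8,2,4,3,5,1,6) (8,3,4,2,5,1,6) (8,4,3,2,5,1,6) (8,5,3,2,4,1,6) (8,5,4,2,3,1,6) (8,6,3,2,4,1,5) (8,6,3,2,5,1,4) (8,6,4,2,3,1,5) (8,6,4,2,5,1,3) — 28.
Summing: 12 + 28 = 40.

40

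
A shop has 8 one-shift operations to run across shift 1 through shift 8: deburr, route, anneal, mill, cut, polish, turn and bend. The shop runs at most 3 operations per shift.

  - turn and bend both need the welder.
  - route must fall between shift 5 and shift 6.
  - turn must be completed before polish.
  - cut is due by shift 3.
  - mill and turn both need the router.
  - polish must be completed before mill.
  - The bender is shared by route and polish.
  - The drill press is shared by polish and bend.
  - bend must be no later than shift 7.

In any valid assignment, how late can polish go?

shift 7

Precedence pushes polish to at least shift 2; downstream work caps polish at shift 7.
polish at shift 7 is achievable: route in shift 5; bend in shift 1; deburr in shift 1; polish in shift 7; turn in shift 2; cut in shift 1; anneal in shift 2; mill in shift 8.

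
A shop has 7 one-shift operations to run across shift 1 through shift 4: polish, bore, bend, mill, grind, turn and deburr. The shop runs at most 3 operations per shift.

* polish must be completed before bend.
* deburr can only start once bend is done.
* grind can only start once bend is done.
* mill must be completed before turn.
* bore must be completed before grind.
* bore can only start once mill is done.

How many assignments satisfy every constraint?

38

Splitting on polish: it can be shift 1 (30), shift 2 (8). Listing each branch's schedules as (bore, bend, mill, grind, turn, deburr) by shift number:
polish=shift 1: (2,2,1,3,2,3) (2,2,1,3,2,4) (2,2,1,3,3,3) (2,2,1,3,3,4) (2,2,1,3,4,3) (2,2,1,3,4,4) (2,2,1,4,2,3) (2,2,1,4,2,4) (2,2,1,4,3,3) (2,2,1,4,3,4) (2,2,1,4,4,3) (2,2,1,4,4,4) (2,3,1,4,2,4) (2,3,1,4,3,4) (2,3,1,4,4,4) (3,2,1,4,2,3) (3,2,1,4,2,4) (3,2,1,4,3,3) (3,2,1,4,3,4) (3,2,1,4,4,3) (3,2,1,4,4,4) (3,2,2,4,3,3) (3,2,2,4,3,4) (3,2,2,4,4,3) (3,2,2,4,4,4) (3,3,1,4,2,4) (3,3,1,4,3,4) (3,3,1,4,4,4) (3,3,2,4,3,4) (3,3,2,4,4,4) — 30.
polish=shift 2: (2,3,1,4,2,4) (2,3,1,4,3,4) (2,3,1,4,4,4) (3,3,1,4,2,4) (3,3,1,4,3,4) (3,3,1,4,4,4) (3,3,2,4,3,4) (3,3,2,4,4,4) — 8.
Summing: 30 + 8 = 38.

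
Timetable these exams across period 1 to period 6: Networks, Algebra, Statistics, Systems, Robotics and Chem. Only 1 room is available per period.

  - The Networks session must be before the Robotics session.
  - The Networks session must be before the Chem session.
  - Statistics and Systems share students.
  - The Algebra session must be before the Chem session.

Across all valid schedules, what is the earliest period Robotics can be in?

period 2

Precedence pushes Robotics to at least period 2.
Robotics at period 2 is achievable: Chem -> period 4, Statistics -> period 5, Systems -> period 6, Networks -> period 1, Robotics -> period 2, Algebra -> period 3.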